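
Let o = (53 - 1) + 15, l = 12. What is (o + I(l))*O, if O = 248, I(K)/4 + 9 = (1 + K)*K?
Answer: 162440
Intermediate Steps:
I(K) = -36 + 4*K*(1 + K) (I(K) = -36 + 4*((1 + K)*K) = -36 + 4*(K*(1 + K)) = -36 + 4*K*(1 + K))
o = 67 (o = 52 + 15 = 67)
(o + I(l))*O = (67 + (-36 + 4*12 + 4*12²))*248 = (67 + (-36 + 48 + 4*144))*248 = (67 + (-36 + 48 + 576))*248 = (67 + 588)*248 = 655*248 = 162440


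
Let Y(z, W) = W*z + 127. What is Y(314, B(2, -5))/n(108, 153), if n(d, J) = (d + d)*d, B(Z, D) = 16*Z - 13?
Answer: 677/2592 ≈ 0.26119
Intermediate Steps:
B(Z, D) = -13 + 16*Z
Y(z, W) = 127 + W*z
n(d, J) = 2*d**2 (n(d, J) = (2*d)*d = 2*d**2)
Y(314, B(2, -5))/n(108, 153) = (127 + (-13 + 16*2)*314)/((2*108**2)) = (127 + (-13 + 32)*314)/((2*11664)) = (127 + 19*314)/23328 = (127 + 5966)*(1/23328) = 6093*(1/23328) = 677/2592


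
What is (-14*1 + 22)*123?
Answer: 984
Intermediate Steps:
(-14*1 + 22)*123 = (-14 + 22)*123 = 8*123 = 984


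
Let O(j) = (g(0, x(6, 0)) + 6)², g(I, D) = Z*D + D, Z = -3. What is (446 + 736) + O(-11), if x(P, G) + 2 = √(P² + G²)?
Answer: 1186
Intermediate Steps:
x(P, G) = -2 + √(G² + P²) (x(P, G) = -2 + √(P² + G²) = -2 + √(G² + P²))
g(I, D) = -2*D (g(I, D) = -3*D + D = -2*D)
O(j) = 4 (O(j) = (-2*(-2 + √(0² + 6²)) + 6)² = (-2*(-2 + √(0 + 36)) + 6)² = (-2*(-2 + √36) + 6)² = (-2*(-2 + 6) + 6)² = (-2*4 + 6)² = (-8 + 6)² = (-2)² = 4)
(446 + 736) + O(-11) = (446 + 736) + 4 = 1182 + 4 = 1186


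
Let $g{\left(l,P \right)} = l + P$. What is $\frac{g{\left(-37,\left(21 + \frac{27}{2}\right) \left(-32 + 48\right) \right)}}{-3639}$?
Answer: $- \frac{515}{3639} \approx -0.14152$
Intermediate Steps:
$g{\left(l,P \right)} = P + l$
$\frac{g{\left(-37,\left(21 + \frac{27}{2}\right) \left(-32 + 48\right) \right)}}{-3639} = \frac{\left(21 + \frac{27}{2}\right) \left(-32 + 48\right) - 37}{-3639} = \left(\left(21 + 27 \cdot \frac{1}{2}\right) 16 - 37\right) \left(- \frac{1}{3639}\right) = \left(\left(21 + \frac{27}{2}\right) 16 - 37\right) \left(- \frac{1}{3639}\right) = \left(\frac{69}{2} \cdot 16 - 37\right) \left(- \frac{1}{3639}\right) = \left(552 - 37\right) \left(- \frac{1}{3639}\right) = 515 \left(- \frac{1}{3639}\right) = - \frac{515}{3639}$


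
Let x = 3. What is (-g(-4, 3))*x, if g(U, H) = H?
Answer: -9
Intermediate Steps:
(-g(-4, 3))*x = -1*3*3 = -3*3 = -9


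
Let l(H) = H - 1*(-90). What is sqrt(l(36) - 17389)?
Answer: I*sqrt(17263) ≈ 131.39*I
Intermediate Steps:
l(H) = 90 + H (l(H) = H + 90 = 90 + H)
sqrt(l(36) - 17389) = sqrt((90 + 36) - 17389) = sqrt(126 - 17389) = sqrt(-17263) = I*sqrt(17263)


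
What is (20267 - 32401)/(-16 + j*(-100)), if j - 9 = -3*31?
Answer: -6067/4192 ≈ -1.4473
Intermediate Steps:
j = -84 (j = 9 - 3*31 = 9 - 93 = -84)
(20267 - 32401)/(-16 + j*(-100)) = (20267 - 32401)/(-16 - 84*(-100)) = -12134/(-16 + 8400) = -12134/8384 = -12134*1/8384 = -6067/4192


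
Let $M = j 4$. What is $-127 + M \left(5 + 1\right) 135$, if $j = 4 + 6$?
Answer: $32273$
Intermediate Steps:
$j = 10$
$M = 40$ ($M = 10 \cdot 4 = 40$)
$-127 + M \left(5 + 1\right) 135 = -127 + 40 \left(5 + 1\right) 135 = -127 + 40 \cdot 6 \cdot 135 = -127 + 240 \cdot 135 = -127 + 32400 = 32273$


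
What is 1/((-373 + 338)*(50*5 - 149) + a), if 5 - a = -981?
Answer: -1/2549 ≈ -0.00039231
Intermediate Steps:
a = 986 (a = 5 - 1*(-981) = 5 + 981 = 986)
1/((-373 + 338)*(50*5 - 149) + a) = 1/((-373 + 338)*(50*5 - 149) + 986) = 1/(-35*(250 - 149) + 986) = 1/(-35*101 + 986) = 1/(-3535 + 986) = 1/(-2549) = -1/2549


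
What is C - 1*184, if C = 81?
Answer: -103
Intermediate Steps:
C - 1*184 = 81 - 1*184 = 81 - 184 = -103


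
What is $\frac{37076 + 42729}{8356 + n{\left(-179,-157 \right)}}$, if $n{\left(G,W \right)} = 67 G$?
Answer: $- \frac{79805}{3637} \approx -21.943$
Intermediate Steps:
$\frac{37076 + 42729}{8356 + n{\left(-179,-157 \right)}} = \frac{37076 + 42729}{8356 + 67 \left(-179\right)} = \frac{79805}{8356 - 11993} = \frac{79805}{-3637} = 79805 \left(- \frac{1}{3637}\right) = - \frac{79805}{3637}$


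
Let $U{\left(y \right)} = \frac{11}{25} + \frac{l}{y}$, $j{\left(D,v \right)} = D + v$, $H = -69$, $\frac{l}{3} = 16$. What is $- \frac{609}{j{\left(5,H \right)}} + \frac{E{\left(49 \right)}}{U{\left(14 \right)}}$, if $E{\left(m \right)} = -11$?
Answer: $\frac{289093}{43328} \approx 6.6722$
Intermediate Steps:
$l = 48$ ($l = 3 \cdot 16 = 48$)
$U{\left(y \right)} = \frac{11}{25} + \frac{48}{y}$
$- \frac{609}{j{\left(5,H \right)}} + \frac{E{\left(49 \right)}}{U{\left(14 \right)}} = - \frac{609}{5 - 69} - \frac{11}{\frac{11}{25} + \frac{48}{14}} = - \frac{609}{-64} - \frac{11}{\frac{11}{25} + 48 \cdot \frac{1}{14}} = \left(-609\right) \left(- \frac{1}{64}\right) - \frac{11}{\frac{11}{25} + \frac{24}{7}} = \frac{609}{64} - \frac{11}{\frac{677}{175}} = \frac{609}{64} - \frac{1925}{677} = \frac{289093}{43328}$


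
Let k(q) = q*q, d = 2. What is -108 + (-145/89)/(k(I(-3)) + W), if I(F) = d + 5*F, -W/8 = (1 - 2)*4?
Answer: -1932157/17889 ≈ -108.01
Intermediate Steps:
W = 32 (W = -8*(1 - 2)*4 = -(-8)*4 = -8*(-4) = 32)
I(F) = 2 + 5*F
k(q) = q²
-108 + (-145/89)/(k(I(-3)) + W) = -108 + (-145/89)/((2 + 5*(-3))² + 32) = -108 + (-145*1/89)/((2 - 15)² + 32) = -108 - 145/(89*((-13)² + 32)) = -108 - 145/(89*(169 + 32)) = -108 - 145/89/201 = -108 - 145/89*1/201 = -108 - 145/17889 = -1932157/17889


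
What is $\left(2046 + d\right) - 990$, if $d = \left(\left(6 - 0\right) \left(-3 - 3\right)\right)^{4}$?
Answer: $1680672$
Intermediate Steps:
$d = 1679616$ ($d = \left(\left(6 + 0\right) \left(-6\right)\right)^{4} = \left(6 \left(-6\right)\right)^{4} = \left(-36\right)^{4} = 1679616$)
$\left(2046 + d\right) - 990 = \left(2046 + 1679616\right) - 990 = 1681662 - 990 = 1680672$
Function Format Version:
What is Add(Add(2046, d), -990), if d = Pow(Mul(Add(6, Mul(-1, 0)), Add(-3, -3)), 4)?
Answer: 1680672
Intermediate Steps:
d = 1679616 (d = Pow(Mul(Add(6, 0), -6), 4) = Pow(Mul(6, -6), 4) = Pow(-36, 4) = 1679616)
Add(Add(2046, d), -990) = Add(Add(2046, 1679616), -990) = Add(1681662, -990) = 1680672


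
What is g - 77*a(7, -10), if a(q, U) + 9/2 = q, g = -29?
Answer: -443/2 ≈ -221.50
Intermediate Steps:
a(q, U) = -9/2 + q
g - 77*a(7, -10) = -29 - 77*(-9/2 + 7) = -29 - 77*5/2 = -29 - 385/2 = -443/2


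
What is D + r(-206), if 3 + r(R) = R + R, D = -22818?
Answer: -23233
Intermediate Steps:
r(R) = -3 + 2*R (r(R) = -3 + (R + R) = -3 + 2*R)
D + r(-206) = -22818 + (-3 + 2*(-206)) = -22818 + (-3 - 412) = -22818 - 415 = -23233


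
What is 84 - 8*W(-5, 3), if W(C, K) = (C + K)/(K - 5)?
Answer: 76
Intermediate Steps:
W(C, K) = (C + K)/(-5 + K)
84 - 8*W(-5, 3) = 84 - 8*(-5 + 3)/(-5 + 3) = 84 - 8*(-2)/(-2) = 84 - (-4)*(-2) = 84 - 8*1 = 84 - 8 = 76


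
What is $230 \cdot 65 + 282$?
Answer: $15232$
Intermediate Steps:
$230 \cdot 65 + 282 = 14950 + 282 = 15232$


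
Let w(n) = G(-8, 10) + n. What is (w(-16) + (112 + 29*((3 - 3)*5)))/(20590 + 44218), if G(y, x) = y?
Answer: 11/8101 ≈ 0.0013579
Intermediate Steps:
w(n) = -8 + n
(w(-16) + (112 + 29*((3 - 3)*5)))/(20590 + 44218) = ((-8 - 16) + (112 + 29*((3 - 3)*5)))/(20590 + 44218) = (-24 + (112 + 29*(0*5)))/64808 = (-24 + (112 + 29*0))*(1/64808) = (-24 + (112 + 0))*(1/64808) = (-24 + 112)*(1/64808) = 88*(1/64808) = 11/8101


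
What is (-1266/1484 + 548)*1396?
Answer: 283376134/371 ≈ 7.6382e+5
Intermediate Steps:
(-1266/1484 + 548)*1396 = (-1266*1/1484 + 548)*1396 = (-633/742 + 548)*1396 = (405983/742)*1396 = 283376134/371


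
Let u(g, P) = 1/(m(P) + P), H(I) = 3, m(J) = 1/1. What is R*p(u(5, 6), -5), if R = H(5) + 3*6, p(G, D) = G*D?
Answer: -15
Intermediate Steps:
m(J) = 1
u(g, P) = 1/(1 + P)
p(G, D) = D*G
R = 21 (R = 3 + 3*6 = 3 + 18 = 21)
R*p(u(5, 6), -5) = 21*(-5/(1 + 6)) = 21*(-5/7) = -15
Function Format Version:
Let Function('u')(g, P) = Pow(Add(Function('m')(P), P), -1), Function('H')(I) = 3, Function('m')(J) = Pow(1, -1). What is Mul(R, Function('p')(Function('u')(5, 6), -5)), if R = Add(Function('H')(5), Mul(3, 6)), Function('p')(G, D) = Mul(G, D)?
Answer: -15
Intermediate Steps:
Function('m')(J) = 1
Function('u')(g, P) = Pow(Add(1, P), -1)
Function('p')(G, D) = Mul(D, G)
R = 21 (R = Add(3, Mul(3, 6)) = Add(3, 18) = 21)
Mul(R, Function('p')(Function('u')(5, 6), -5)) = Mul(21, Mul(-5, Pow(Add(1, 6), -1))) = Mul(21, Mul(-5, Pow(7, -1))) = Mul(21, Mul(-5, Rational(1, 7))) = Mul(21, Rational(-5, 7)) = -15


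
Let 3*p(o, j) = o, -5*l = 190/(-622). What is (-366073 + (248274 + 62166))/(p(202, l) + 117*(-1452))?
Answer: 166899/509450 ≈ 0.32761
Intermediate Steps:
l = 19/311 (l = -38/(-622) = -38*(-1)/622 = -1/5*(-95/311) = 19/311 ≈ 0.061093)
p(o, j) = o/3
(-366073 + (248274 + 62166))/(p(202, l) + 117*(-1452)) = (-366073 + (248274 + 62166))/((1/3)*202 + 117*(-1452)) = (-366073 + 310440)/(202/3 - 169884) = -55633/(-509450/3) = -55633*(-3/509450) = 166899/509450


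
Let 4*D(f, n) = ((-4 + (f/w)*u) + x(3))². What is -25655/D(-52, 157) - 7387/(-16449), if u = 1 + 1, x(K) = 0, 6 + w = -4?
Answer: -10548086303/4210944 ≈ -2504.9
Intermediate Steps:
w = -10 (w = -6 - 4 = -10)
u = 2
D(f, n) = (-4 - f/5)²/4 (D(f, n) = ((-4 + (f/(-10))*2) + 0)²/4 = ((-4 + (f*(-⅒))*2) + 0)²/4 = ((-4 - f/10*2) + 0)²/4 = ((-4 - f/5) + 0)²/4 = (-4 - f/5)²/4)
-25655/D(-52, 157) - 7387/(-16449) = -25655*100/(20 - 52)² - 7387/(-16449) = -25655/((1/100)*(-32)²) - 7387*(-1/16449) = -25655/((1/100)*1024) + 7387/16449 = -25655/256/25 + 7387/16449 = -25655*25/256 + 7387/16449 = -641375/256 + 7387/16449 = -10548086303/4210944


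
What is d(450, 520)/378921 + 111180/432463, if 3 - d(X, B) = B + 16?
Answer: 2464584353/9639371319 ≈ 0.25568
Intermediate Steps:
d(X, B) = -13 - B (d(X, B) = 3 - (B + 16) = 3 - (16 + B) = 3 + (-16 - B) = -13 - B)
d(450, 520)/378921 + 111180/432463 = (-13 - 1*520)/378921 + 111180/432463 = (-13 - 520)*(1/378921) + 111180*(1/432463) = -533*1/378921 + 6540/25439 = -533/378921 + 6540/25439 = 2464584353/9639371319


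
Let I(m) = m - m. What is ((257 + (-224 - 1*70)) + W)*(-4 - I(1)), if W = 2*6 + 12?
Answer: 52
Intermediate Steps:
I(m) = 0
W = 24 (W = 12 + 12 = 24)
((257 + (-224 - 1*70)) + W)*(-4 - I(1)) = ((257 + (-224 - 1*70)) + 24)*(-4 - 1*0) = ((257 + (-224 - 70)) + 24)*(-4 + 0) = ((257 - 294) + 24)*(-4) = (-37 + 24)*(-4) = -13*(-4) = 52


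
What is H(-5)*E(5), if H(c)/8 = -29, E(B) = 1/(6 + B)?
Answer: -232/11 ≈ -21.091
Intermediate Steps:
H(c) = -232 (H(c) = 8*(-29) = -232)
H(-5)*E(5) = -232/(6 + 5) = -232/11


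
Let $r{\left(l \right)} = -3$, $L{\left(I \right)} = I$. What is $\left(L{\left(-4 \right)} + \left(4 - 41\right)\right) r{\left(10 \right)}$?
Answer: $123$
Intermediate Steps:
$\left(L{\left(-4 \right)} + \left(4 - 41\right)\right) r{\left(10 \right)} = \left(-4 + \left(4 - 41\right)\right) \left(-3\right) = \left(-4 - 37\right) \left(-3\right) = \left(-41\right) \left(-3\right) = 123$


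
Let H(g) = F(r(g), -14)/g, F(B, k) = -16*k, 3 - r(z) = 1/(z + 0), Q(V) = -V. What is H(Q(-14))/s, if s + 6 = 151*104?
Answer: 8/7849 ≈ 0.0010192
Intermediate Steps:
r(z) = 3 - 1/z (r(z) = 3 - 1/(z + 0) = 3 - 1/z)
s = 15698 (s = -6 + 151*104 = -6 + 15704 = 15698)
H(g) = 224/g (H(g) = (-16*(-14))/g = 224/g)
H(Q(-14))/s = (224/((-1*(-14))))/15698 = (224/14)*(1/15698) = (224*(1/14))*(1/15698) = 16*(1/15698) = 8/7849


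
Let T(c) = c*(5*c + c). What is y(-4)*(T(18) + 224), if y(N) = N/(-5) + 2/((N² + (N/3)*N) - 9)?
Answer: 385904/185 ≈ 2086.0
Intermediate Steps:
y(N) = 2/(-9 + 4*N²/3) - N/5 (y(N) = N*(-⅕) + 2/((N² + (N*(⅓))*N) - 9) = -N/5 + 2/((N² + (N/3)*N) - 9) = -N/5 + 2/((N² + N²/3) - 9) = -N/5 + 2/(4*N²/3 - 9) = -N/5 + 2/(-9 + 4*N²/3) = 2/(-9 + 4*N²/3) - N/5)
T(c) = 6*c² (T(c) = c*(6*c) = 6*c²)
y(-4)*(T(18) + 224) = ((30 - 4*(-4)³ + 27*(-4))/(5*(-27 + 4*(-4)²)))*(6*18² + 224) = ((30 - 4*(-64) - 108)/(5*(-27 + 4*16)))*(6*324 + 224) = ((30 + 256 - 108)/(5*(-27 + 64)))*(1944 + 224) = ((⅕)*178/37)*2168 = ((⅕)*(1/37)*178)*2168 = (178/185)*2168 = 385904/185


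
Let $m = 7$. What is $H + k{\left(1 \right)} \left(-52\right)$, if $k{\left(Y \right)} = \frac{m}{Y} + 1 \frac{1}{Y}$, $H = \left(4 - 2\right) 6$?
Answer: $-404$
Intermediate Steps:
$H = 12$ ($H = 2 \cdot 6 = 12$)
$k{\left(Y \right)} = \frac{8}{Y}$ ($k{\left(Y \right)} = \frac{7}{Y} + 1 \frac{1}{Y} = \frac{7}{Y} + \frac{1}{Y} = \frac{8}{Y}$)
$H + k{\left(1 \right)} \left(-52\right) = 12 + \frac{8}{1} \left(-52\right) = 12 + 8 \cdot 1 \left(-52\right) = 12 + 8 \left(-52\right) = 12 - 416 = -404$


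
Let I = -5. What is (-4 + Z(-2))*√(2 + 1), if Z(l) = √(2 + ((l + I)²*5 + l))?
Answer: √3*(-4 + 7*√5) ≈ 20.183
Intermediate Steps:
Z(l) = √(2 + l + 5*(-5 + l)²) (Z(l) = √(2 + ((l - 5)²*5 + l)) = √(2 + ((-5 + l)²*5 + l)) = √(2 + (5*(-5 + l)² + l)) = √(2 + (l + 5*(-5 + l)²)) = √(2 + l + 5*(-5 + l)²))
(-4 + Z(-2))*√(2 + 1) = (-4 + √(2 - 2 + 5*(-5 - 2)²))*√(2 + 1) = (-4 + √(2 - 2 + 5*(-7)²))*√3 = (-4 + √(2 - 2 + 5*49))*√3 = (-4 + √(2 - 2 + 245))*√3 = (-4 + √245)*√3 = (-4 + 7*√5)*√3 = √3*(-4 + 7*√5)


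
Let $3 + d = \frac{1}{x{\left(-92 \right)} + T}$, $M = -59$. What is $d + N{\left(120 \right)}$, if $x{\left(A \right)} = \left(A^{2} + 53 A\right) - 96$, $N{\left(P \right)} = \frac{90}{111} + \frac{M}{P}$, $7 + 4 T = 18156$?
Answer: $- \frac{382270891}{142599480} \approx -2.6807$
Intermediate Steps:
$T = \frac{18149}{4}$ ($T = - \frac{7}{4} + \frac{1}{4} \cdot 18156 = - \frac{7}{4} + 4539 = \frac{18149}{4} \approx 4537.3$)
$N{\left(P \right)} = \frac{30}{37} - \frac{59}{P}$ ($N{\left(P \right)} = \frac{90}{111} - \frac{59}{P} = 90 \cdot \frac{1}{111} - \frac{59}{P} = \frac{30}{37} - \frac{59}{P}$)
$x{\left(A \right)} = -96 + A^{2} + 53 A$
$d = - \frac{96347}{32117}$ ($d = -3 + \frac{1}{\left(-96 + \left(-92\right)^{2} + 53 \left(-92\right)\right) + \frac{18149}{4}} = -3 + \frac{1}{\left(-96 + 8464 - 4876\right) + \frac{18149}{4}} = -3 + \frac{1}{3492 + \frac{18149}{4}} = -3 + \frac{1}{\frac{32117}{4}} = -3 + \frac{4}{32117} = - \frac{96347}{32117} \approx -2.9999$)
$d + N{\left(120 \right)} = - \frac{96347}{32117} + \left(\frac{30}{37} - \frac{59}{120}\right) = - \frac{96347}{32117} + \frac{1417}{4440} = - \frac{382270891}{142599480}$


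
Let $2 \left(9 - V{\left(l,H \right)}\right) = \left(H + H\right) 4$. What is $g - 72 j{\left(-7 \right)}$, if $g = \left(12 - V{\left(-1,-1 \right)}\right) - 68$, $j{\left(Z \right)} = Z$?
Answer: $435$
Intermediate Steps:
$V{\left(l,H \right)} = 9 - 4 H$ ($V{\left(l,H \right)} = 9 - \frac{\left(H + H\right) 4}{2} = 9 - \frac{2 H 4}{2} = 9 - \frac{8 H}{2} = 9 - 4 H$)
$g = -69$ ($g = \left(12 - \left(9 - -4\right)\right) - 68 = \left(12 - \left(9 + 4\right)\right) - 68 = \left(12 - 13\right) - 68 = -1 - 68 = -69$)
$g - 72 j{\left(-7 \right)} = -69 - -504 = -69 + 504 = 435$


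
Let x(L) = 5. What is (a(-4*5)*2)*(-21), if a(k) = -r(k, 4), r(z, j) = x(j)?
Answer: 210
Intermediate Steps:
r(z, j) = 5
a(k) = -5 (a(k) = -1*5 = -5)
(a(-4*5)*2)*(-21) = -5*2*(-21) = -10*(-21) = 210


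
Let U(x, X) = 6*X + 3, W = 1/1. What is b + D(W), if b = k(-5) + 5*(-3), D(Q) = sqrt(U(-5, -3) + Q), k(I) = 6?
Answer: -9 + I*sqrt(14) ≈ -9.0 + 3.7417*I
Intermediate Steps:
W = 1 (W = 1*1 = 1)
U(x, X) = 3 + 6*X
D(Q) = sqrt(-15 + Q) (D(Q) = sqrt((3 + 6*(-3)) + Q) = sqrt((3 - 18) + Q) = sqrt(-15 + Q))
b = -9 (b = 6 + 5*(-3) = 6 - 15 = -9)
b + D(W) = -9 + sqrt(-15 + 1) = -9 + sqrt(-14) = -9 + I*sqrt(14)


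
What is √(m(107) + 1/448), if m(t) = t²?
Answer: √35904071/56 ≈ 107.00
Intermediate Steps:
√(m(107) + 1/448) = √(107² + 1/448) = √(11449 + 1/448) = √(5129153/448) = √35904071/56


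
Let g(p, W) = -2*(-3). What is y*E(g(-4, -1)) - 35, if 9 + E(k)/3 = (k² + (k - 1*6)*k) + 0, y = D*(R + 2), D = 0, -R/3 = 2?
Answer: -35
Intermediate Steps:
R = -6 (R = -3*2 = -6)
y = 0 (y = 0*(-6 + 2) = 0*(-4) = 0)
g(p, W) = 6
E(k) = -27 + 3*k² + 3*k*(-6 + k) (E(k) = -27 + 3*((k² + (k - 1*6)*k) + 0) = -27 + 3*((k² + (k - 6)*k) + 0) = -27 + 3*((k² + (-6 + k)*k) + 0) = -27 + 3*((k² + k*(-6 + k)) + 0) = -27 + 3*(k² + k*(-6 + k)) = -27 + (3*k² + 3*k*(-6 + k)) = -27 + 3*k² + 3*k*(-6 + k))
y*E(g(-4, -1)) - 35 = 0*(-27 - 18*6 + 6*6²) - 35 = 0*(-27 - 108 + 6*36) - 35 = 0*(-27 - 108 + 216) - 35 = 0*81 - 35 = 0 - 35 = -35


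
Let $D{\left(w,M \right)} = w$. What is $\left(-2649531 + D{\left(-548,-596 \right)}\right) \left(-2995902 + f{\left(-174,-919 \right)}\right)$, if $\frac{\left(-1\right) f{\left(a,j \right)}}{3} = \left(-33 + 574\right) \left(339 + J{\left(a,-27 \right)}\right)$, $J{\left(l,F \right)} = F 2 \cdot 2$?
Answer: $8932926044385$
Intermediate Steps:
$J{\left(l,F \right)} = 4 F$ ($J{\left(l,F \right)} = 2 F 2 = 4 F$)
$f{\left(a,j \right)} = -374913$ ($f{\left(a,j \right)} = - 3 \left(-33 + 574\right) \left(339 + 4 \left(-27\right)\right) = - 3 \cdot 541 \left(339 - 108\right) = - 3 \cdot 541 \cdot 231 = \left(-3\right) 124971 = -374913$)
$\left(-2649531 + D{\left(-548,-596 \right)}\right) \left(-2995902 + f{\left(-174,-919 \right)}\right) = \left(-2649531 - 548\right) \left(-2995902 - 374913\right) = \left(-2650079\right) \left(-3370815\right) = 8932926044385$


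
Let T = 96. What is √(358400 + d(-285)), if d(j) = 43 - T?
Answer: √358347 ≈ 598.62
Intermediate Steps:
d(j) = -53 (d(j) = 43 - 1*96 = 43 - 96 = -53)
√(358400 + d(-285)) = √(358400 - 53) = √358347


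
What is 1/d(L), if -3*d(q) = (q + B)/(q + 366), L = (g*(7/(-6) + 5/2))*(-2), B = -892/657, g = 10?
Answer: 334413/9206 ≈ 36.326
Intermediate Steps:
B = -892/657 (B = -892*1/657 = -892/657 ≈ -1.3577)
L = -80/3 (L = (10*(7/(-6) + 5/2))*(-2) = (10*(7*(-1/6) + 5*(1/2)))*(-2) = (10*(-7/6 + 5/2))*(-2) = (10*(4/3))*(-2) = (40/3)*(-2) = -80/3 ≈ -26.667)
d(q) = -(-892/657 + q)/(3*(366 + q)) (d(q) = -(q - 892/657)/(3*(q + 366)) = -(-892/657 + q)/(3*(366 + q)))
1/d(L) = 1/((892 - 657*(-80/3))/(1971*(366 - 80/3))) = 1/((892 + 17520)/(1971*(1018/3))) = 1/((1/1971)*(3/1018)*18412) = 1/(9206/334413) = 334413/9206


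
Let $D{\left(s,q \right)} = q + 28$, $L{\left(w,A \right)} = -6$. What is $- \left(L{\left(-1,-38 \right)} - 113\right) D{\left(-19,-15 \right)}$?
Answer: $1547$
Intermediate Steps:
$D{\left(s,q \right)} = 28 + q$
$- \left(L{\left(-1,-38 \right)} - 113\right) D{\left(-19,-15 \right)} = - \left(-6 - 113\right) \left(28 - 15\right) = - \left(-119\right) 13 = \left(-1\right) \left(-1547\right) = 1547$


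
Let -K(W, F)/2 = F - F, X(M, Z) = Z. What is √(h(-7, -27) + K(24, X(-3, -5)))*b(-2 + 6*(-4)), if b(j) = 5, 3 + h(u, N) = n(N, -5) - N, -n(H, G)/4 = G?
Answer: 10*√11 ≈ 33.166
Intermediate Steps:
n(H, G) = -4*G
h(u, N) = 17 - N (h(u, N) = -3 + (-4*(-5) - N) = -3 + (20 - N) = 17 - N)
K(W, F) = 0 (K(W, F) = -2*(F - F) = -2*0 = 0)
√(h(-7, -27) + K(24, X(-3, -5)))*b(-2 + 6*(-4)) = √((17 - 1*(-27)) + 0)*5 = √((17 + 27) + 0)*5 = √(44 + 0)*5 = √44*5 = (2*√11)*5 = 10*√11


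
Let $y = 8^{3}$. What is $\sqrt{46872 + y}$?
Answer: $2 \sqrt{11846} \approx 217.68$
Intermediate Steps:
$y = 512$
$\sqrt{46872 + y} = \sqrt{46872 + 512} = \sqrt{47384} = 2 \sqrt{11846}$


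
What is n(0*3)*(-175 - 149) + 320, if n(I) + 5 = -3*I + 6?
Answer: -4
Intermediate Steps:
n(I) = 1 - 3*I (n(I) = -5 + (-3*I + 6) = -5 + (6 - 3*I) = 1 - 3*I)
n(0*3)*(-175 - 149) + 320 = (1 - 0*3)*(-175 - 149) + 320 = (1 - 3*0)*(-324) + 320 = (1 + 0)*(-324) + 320 = 1*(-324) + 320 = -324 + 320 = -4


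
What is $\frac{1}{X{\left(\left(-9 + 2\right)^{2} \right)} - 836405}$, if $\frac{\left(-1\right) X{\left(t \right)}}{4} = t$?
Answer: $- \frac{1}{836601} \approx -1.1953 \cdot 10^{-6}$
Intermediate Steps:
$X{\left(t \right)} = - 4 t$
$\frac{1}{X{\left(\left(-9 + 2\right)^{2} \right)} - 836405} = \frac{1}{- 4 \left(-9 + 2\right)^{2} - 836405} = \frac{1}{- 4 \left(-7\right)^{2} - 836405} = \frac{1}{\left(-4\right) 49 - 836405} = \frac{1}{-196 - 836405} = \frac{1}{-836601} = - \frac{1}{836601}$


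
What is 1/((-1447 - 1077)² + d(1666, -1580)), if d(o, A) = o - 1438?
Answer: 1/6370804 ≈ 1.5697e-7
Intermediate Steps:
d(o, A) = -1438 + o
1/((-1447 - 1077)² + d(1666, -1580)) = 1/((-1447 - 1077)² + (-1438 + 1666)) = 1/((-2524)² + 228) = 1/(6370576 + 228) = 1/6370804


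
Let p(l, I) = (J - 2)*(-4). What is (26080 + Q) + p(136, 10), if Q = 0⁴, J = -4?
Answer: 26104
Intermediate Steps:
Q = 0
p(l, I) = 24 (p(l, I) = (-4 - 2)*(-4) = -6*(-4) = 24)
(26080 + Q) + p(136, 10) = (26080 + 0) + 24 = 26080 + 24 = 26104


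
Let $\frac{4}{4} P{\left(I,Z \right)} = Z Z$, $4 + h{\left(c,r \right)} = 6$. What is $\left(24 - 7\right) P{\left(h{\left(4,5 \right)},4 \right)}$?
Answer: $272$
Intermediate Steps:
$h{\left(c,r \right)} = 2$ ($h{\left(c,r \right)} = -4 + 6 = 2$)
$P{\left(I,Z \right)} = Z^{2}$ ($P{\left(I,Z \right)} = Z Z = Z^{2}$)
$\left(24 - 7\right) P{\left(h{\left(4,5 \right)},4 \right)} = \left(24 - 7\right) 4^{2} = 17 \cdot 16 = 272$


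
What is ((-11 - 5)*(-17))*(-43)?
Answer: -11696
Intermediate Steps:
((-11 - 5)*(-17))*(-43) = -16*(-17)*(-43) = 272*(-43) = -11696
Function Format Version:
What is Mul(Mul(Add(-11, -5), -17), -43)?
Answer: -11696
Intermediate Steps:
Mul(Mul(Add(-11, -5), -17), -43) = Mul(Mul(-16, -17), -43) = Mul(272, -43) = -11696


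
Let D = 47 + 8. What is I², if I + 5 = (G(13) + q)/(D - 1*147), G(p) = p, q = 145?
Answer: 95481/2116 ≈ 45.123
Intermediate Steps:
D = 55
I = -309/46 (I = -5 + (13 + 145)/(55 - 1*147) = -5 + 158/(55 - 147) = -5 + 158/(-92) = -5 + 158*(-1/92) = -5 - 79/46 = -309/46 ≈ -6.7174)
I² = (-309/46)² = 95481/2116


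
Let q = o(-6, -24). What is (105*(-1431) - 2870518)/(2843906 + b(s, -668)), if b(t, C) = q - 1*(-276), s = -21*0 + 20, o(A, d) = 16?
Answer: -431539/406314 ≈ -1.0621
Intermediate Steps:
q = 16
s = 20 (s = 0 + 20 = 20)
b(t, C) = 292 (b(t, C) = 16 - 1*(-276) = 16 + 276 = 292)
(105*(-1431) - 2870518)/(2843906 + b(s, -668)) = (105*(-1431) - 2870518)/(2843906 + 292) = (-150255 - 2870518)/2844198 = -3020773*1/2844198 = -431539/406314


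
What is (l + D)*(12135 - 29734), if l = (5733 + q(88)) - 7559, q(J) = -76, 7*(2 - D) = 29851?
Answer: 759414449/7 ≈ 1.0849e+8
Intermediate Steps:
D = -29837/7 (D = 2 - ⅐*29851 = 2 - 29851/7 = -29837/7 ≈ -4262.4)
l = -1902 (l = (5733 - 76) - 7559 = 5657 - 7559 = -1902)
(l + D)*(12135 - 29734) = (-1902 - 29837/7)*(12135 - 29734) = -43151/7*(-17599) = 759414449/7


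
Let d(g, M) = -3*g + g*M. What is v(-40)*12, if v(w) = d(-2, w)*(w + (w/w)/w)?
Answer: -206529/5 ≈ -41306.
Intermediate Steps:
d(g, M) = -3*g + M*g
v(w) = (6 - 2*w)*(w + 1/w) (v(w) = (-2*(-3 + w))*(w + (w/w)/w) = (6 - 2*w)*(w + 1/w))
v(-40)*12 = (2*(1 + (-40)²)*(3 - 1*(-40))/(-40))*12 = (2*(-1/40)*(1 + 1600)*(3 + 40))*12 = (2*(-1/40)*1601*43)*12 = -68843/20*12 = -206529/5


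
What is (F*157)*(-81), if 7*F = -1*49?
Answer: 89019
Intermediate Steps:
F = -7 (F = (-1*49)/7 = (⅐)*(-49) = -7)
(F*157)*(-81) = -7*157*(-81) = -1099*(-81) = 89019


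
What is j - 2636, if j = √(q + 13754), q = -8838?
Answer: -2636 + 2*√1229 ≈ -2565.9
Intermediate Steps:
j = 2*√1229 (j = √(-8838 + 13754) = √4916 = 2*√1229 ≈ 70.114)
j - 2636 = 2*√1229 - 2636 = -2636 + 2*√1229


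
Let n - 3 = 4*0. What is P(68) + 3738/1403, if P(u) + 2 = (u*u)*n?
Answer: 19463348/1403 ≈ 13873.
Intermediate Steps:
n = 3 (n = 3 + 4*0 = 3 + 0 = 3)
P(u) = -2 + 3*u**2 (P(u) = -2 + (u*u)*3 = -2 + u**2*3 = -2 + 3*u**2)
P(68) + 3738/1403 = (-2 + 3*68**2) + 3738/1403 = (-2 + 3*4624) + 3738*(1/1403) = (-2 + 13872) + 3738/1403 = 13870 + 3738/1403 = 19463348/1403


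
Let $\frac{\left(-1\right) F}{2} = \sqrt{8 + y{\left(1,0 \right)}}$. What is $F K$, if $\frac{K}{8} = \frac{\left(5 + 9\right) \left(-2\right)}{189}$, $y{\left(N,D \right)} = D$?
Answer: $\frac{128 \sqrt{2}}{27} \approx 6.7044$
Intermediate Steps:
$F = - 4 \sqrt{2}$ ($F = - 2 \sqrt{8 + 0} = - 2 \sqrt{8} = - 2 \cdot 2 \sqrt{2} = - 4 \sqrt{2} \approx -5.6569$)
$K = - \frac{32}{27}$ ($K = 8 \frac{\left(5 + 9\right) \left(-2\right)}{189} = 8 \cdot 14 \left(-2\right) \frac{1}{189} = 8 \left(\left(-28\right) \frac{1}{189}\right) = 8 \left(- \frac{4}{27}\right) = - \frac{32}{27} \approx -1.1852$)
$F K = - 4 \sqrt{2} \left(- \frac{32}{27}\right) = \frac{128 \sqrt{2}}{27}$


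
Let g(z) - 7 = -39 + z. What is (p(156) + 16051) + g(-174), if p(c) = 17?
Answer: 15862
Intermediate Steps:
g(z) = -32 + z (g(z) = 7 + (-39 + z) = -32 + z)
(p(156) + 16051) + g(-174) = (17 + 16051) + (-32 - 174) = 16068 - 206 = 15862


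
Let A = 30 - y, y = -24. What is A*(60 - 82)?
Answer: -1188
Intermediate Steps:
A = 54 (A = 30 - 1*(-24) = 30 + 24 = 54)
A*(60 - 82) = 54*(60 - 82) = 54*(-22) = -1188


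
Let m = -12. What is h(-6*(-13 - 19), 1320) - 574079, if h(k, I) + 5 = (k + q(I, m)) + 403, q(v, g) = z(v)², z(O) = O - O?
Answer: -573489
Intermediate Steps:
z(O) = 0
q(v, g) = 0 (q(v, g) = 0² = 0)
h(k, I) = 398 + k (h(k, I) = -5 + ((k + 0) + 403) = -5 + (k + 403) = -5 + (403 + k) = 398 + k)
h(-6*(-13 - 19), 1320) - 574079 = (398 - 6*(-13 - 19)) - 574079 = (398 - 6*(-32)) - 574079 = (398 + 192) - 574079 = 590 - 574079 = -573489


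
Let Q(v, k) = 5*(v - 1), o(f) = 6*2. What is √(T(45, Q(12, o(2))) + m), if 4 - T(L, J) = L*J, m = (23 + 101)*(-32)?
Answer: I*√6439 ≈ 80.243*I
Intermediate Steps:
o(f) = 12
Q(v, k) = -5 + 5*v (Q(v, k) = 5*(-1 + v) = -5 + 5*v)
m = -3968 (m = 124*(-32) = -3968)
T(L, J) = 4 - J*L (T(L, J) = 4 - L*J = 4 - J*L)
√(T(45, Q(12, o(2))) + m) = √((4 - 1*(-5 + 5*12)*45) - 3968) = √((4 - 1*(-5 + 60)*45) - 3968) = √((4 - 1*55*45) - 3968) = √((4 - 2475) - 3968) = √(-2471 - 3968) = √(-6439) = I*√6439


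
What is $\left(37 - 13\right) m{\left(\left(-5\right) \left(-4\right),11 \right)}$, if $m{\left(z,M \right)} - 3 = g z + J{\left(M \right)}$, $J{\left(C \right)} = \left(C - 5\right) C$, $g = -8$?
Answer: $-2184$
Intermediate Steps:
$J{\left(C \right)} = C \left(-5 + C\right)$ ($J{\left(C \right)} = \left(-5 + C\right) C = C \left(-5 + C\right)$)
$m{\left(z,M \right)} = 3 - 8 z + M \left(-5 + M\right)$ ($m{\left(z,M \right)} = 3 + \left(- 8 z + M \left(-5 + M\right)\right) = 3 - 8 z + M \left(-5 + M\right)$)
$\left(37 - 13\right) m{\left(\left(-5\right) \left(-4\right),11 \right)} = \left(37 - 13\right) \left(3 - 8 \left(\left(-5\right) \left(-4\right)\right) + 11 \left(-5 + 11\right)\right) = 24 \left(3 - 160 + 11 \cdot 6\right) = 24 \left(3 - 160 + 66\right) = 24 \left(-91\right) = -2184$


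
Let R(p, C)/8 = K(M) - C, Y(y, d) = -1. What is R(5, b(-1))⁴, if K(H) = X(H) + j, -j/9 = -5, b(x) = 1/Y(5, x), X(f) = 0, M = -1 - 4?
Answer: 18339659776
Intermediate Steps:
M = -5
b(x) = -1 (b(x) = 1/(-1) = -1)
j = 45 (j = -9*(-5) = 45)
K(H) = 45 (K(H) = 0 + 45 = 45)
R(p, C) = 360 - 8*C (R(p, C) = 8*(45 - C) = 360 - 8*C)
R(5, b(-1))⁴ = (360 - 8*(-1))⁴ = (360 + 8)⁴ = 368⁴ = 18339659776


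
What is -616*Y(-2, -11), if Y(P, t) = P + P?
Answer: 2464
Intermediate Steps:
Y(P, t) = 2*P
-616*Y(-2, -11) = -1232*(-2) = -616*(-4) = 2464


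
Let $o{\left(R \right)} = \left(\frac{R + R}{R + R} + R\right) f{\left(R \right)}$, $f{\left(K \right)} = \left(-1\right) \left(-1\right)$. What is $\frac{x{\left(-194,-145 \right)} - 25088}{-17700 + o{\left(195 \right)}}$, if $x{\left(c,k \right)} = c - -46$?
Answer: $\frac{6309}{4376} \approx 1.4417$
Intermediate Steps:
$x{\left(c,k \right)} = 46 + c$ ($x{\left(c,k \right)} = c + 46 = 46 + c$)
$f{\left(K \right)} = 1$
$o{\left(R \right)} = 1 + R$ ($o{\left(R \right)} = \left(\frac{R + R}{R + R} + R\right) 1 = \left(\frac{2 R}{2 R} + R\right) 1 = \left(2 R \frac{1}{2 R} + R\right) 1 = \left(1 + R\right) 1 = 1 + R$)
$\frac{x{\left(-194,-145 \right)} - 25088}{-17700 + o{\left(195 \right)}} = \frac{\left(46 - 194\right) - 25088}{-17700 + \left(1 + 195\right)} = \frac{-148 - 25088}{-17700 + 196} = - \frac{25236}{-17504} = \left(-25236\right) \left(- \frac{1}{17504}\right) = \frac{6309}{4376}$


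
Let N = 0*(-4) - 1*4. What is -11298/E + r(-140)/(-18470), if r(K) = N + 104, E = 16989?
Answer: -1001776/1494223 ≈ -0.67043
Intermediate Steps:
N = -4 (N = 0 - 4 = -4)
r(K) = 100 (r(K) = -4 + 104 = 100)
-11298/E + r(-140)/(-18470) = -11298/16989 + 100/(-18470) = -11298*1/16989 + 100*(-1/18470) = -538/809 - 10/1847 = -1001776/1494223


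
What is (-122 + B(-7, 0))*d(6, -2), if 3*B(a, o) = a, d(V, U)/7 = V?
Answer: -5222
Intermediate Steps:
d(V, U) = 7*V
B(a, o) = a/3
(-122 + B(-7, 0))*d(6, -2) = (-122 + (⅓)*(-7))*(7*6) = (-122 - 7/3)*42 = -373/3*42 = -5222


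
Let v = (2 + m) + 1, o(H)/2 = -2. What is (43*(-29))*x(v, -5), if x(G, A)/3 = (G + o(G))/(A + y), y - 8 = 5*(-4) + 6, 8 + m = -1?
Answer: -37410/11 ≈ -3400.9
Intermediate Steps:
m = -9 (m = -8 - 1 = -9)
o(H) = -4 (o(H) = 2*(-2) = -4)
y = -6 (y = 8 + (5*(-4) + 6) = 8 + (-20 + 6) = 8 - 14 = -6)
v = -6 (v = (2 - 9) + 1 = -7 + 1 = -6)
x(G, A) = 3*(-4 + G)/(-6 + A) (x(G, A) = 3*((G - 4)/(A - 6)) = 3*((-4 + G)/(-6 + A)) = 3*(-4 + G)/(-6 + A))
(43*(-29))*x(v, -5) = (43*(-29))*(3*(-4 - 6)/(-6 - 5)) = -3741*(-10)/(-11) = -3741*(-1)*(-10)/11 = -1247*30/11 = -37410/11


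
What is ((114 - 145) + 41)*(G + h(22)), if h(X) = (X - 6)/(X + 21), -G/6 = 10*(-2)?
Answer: 51760/43 ≈ 1203.7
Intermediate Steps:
G = 120 (G = -60*(-2) = -6*(-20) = 120)
h(X) = (-6 + X)/(21 + X)
((114 - 145) + 41)*(G + h(22)) = ((114 - 145) + 41)*(120 + (-6 + 22)/(21 + 22)) = (-31 + 41)*(120 + 16/43) = 10*(120 + (1/43)*16) = 10*(120 + 16/43) = 10*(5176/43) = 51760/43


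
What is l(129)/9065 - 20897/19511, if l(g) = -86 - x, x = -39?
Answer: -190348322/176867215 ≈ -1.0762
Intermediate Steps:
l(g) = -47 (l(g) = -86 - 1*(-39) = -86 + 39 = -47)
l(129)/9065 - 20897/19511 = -47/9065 - 20897/19511 = -190348322/176867215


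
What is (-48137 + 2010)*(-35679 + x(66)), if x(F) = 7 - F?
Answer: 1648486726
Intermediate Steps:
(-48137 + 2010)*(-35679 + x(66)) = (-48137 + 2010)*(-35679 + (7 - 1*66)) = -46127*(-35679 + (7 - 66)) = -46127*(-35679 - 59) = -46127*(-35738) = 1648486726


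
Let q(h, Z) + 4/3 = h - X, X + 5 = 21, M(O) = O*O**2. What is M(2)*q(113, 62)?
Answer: 2296/3 ≈ 765.33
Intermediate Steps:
M(O) = O**3
X = 16 (X = -5 + 21 = 16)
q(h, Z) = -52/3 + h (q(h, Z) = -4/3 + (h - 1*16) = -4/3 + (h - 16) = -4/3 + (-16 + h) = -52/3 + h)
M(2)*q(113, 62) = 2**3*(-52/3 + 113) = 8*(287/3) = 2296/3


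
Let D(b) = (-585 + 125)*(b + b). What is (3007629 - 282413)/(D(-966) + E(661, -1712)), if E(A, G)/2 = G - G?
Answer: 170326/55545 ≈ 3.0665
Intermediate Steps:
E(A, G) = 0 (E(A, G) = 2*(G - G) = 2*0 = 0)
D(b) = -920*b
(3007629 - 282413)/(D(-966) + E(661, -1712)) = (3007629 - 282413)/(-920*(-966) + 0) = 2725216/(888720 + 0) = 2725216/888720 = 2725216*(1/888720) = 170326/55545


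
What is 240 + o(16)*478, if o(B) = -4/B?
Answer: 241/2 ≈ 120.50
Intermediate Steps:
240 + o(16)*478 = 240 - 4/16*478 = 240 - 4*1/16*478 = 240 - ¼*478 = 240 - 239/2 = 241/2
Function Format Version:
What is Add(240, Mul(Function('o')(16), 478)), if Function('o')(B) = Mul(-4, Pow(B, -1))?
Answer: Rational(241, 2) ≈ 120.50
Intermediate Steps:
Add(240, Mul(Function('o')(16), 478)) = Add(240, Mul(Mul(-4, Pow(16, -1)), 478)) = Add(240, Mul(Mul(-4, Rational(1, 16)), 478)) = Add(240, Mul(Rational(-1, 4), 478)) = Add(240, Rational(-239, 2)) = Rational(241, 2)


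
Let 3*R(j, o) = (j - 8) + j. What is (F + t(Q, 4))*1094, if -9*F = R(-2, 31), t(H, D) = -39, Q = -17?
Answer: -379618/9 ≈ -42180.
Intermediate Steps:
R(j, o) = -8/3 + 2*j/3 (R(j, o) = ((j - 8) + j)/3 = ((-8 + j) + j)/3 = (-8 + 2*j)/3 = -8/3 + 2*j/3)
F = 4/9 (F = -(-8/3 + (⅔)*(-2))/9 = -(-8/3 - 4/3)/9 = -⅑*(-4) = 4/9 ≈ 0.44444)
(F + t(Q, 4))*1094 = (4/9 - 39)*1094 = -347/9*1094 = -379618/9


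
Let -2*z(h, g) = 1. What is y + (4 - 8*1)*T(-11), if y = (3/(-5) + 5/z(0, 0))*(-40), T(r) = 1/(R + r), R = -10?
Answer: 8908/21 ≈ 424.19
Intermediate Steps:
z(h, g) = -½ (z(h, g) = -½*1 = -½)
T(r) = 1/(-10 + r)
y = 424 (y = (3/(-5) + 5/(-½))*(-40) = (3*(-⅕) + 5*(-2))*(-40) = (-⅗ - 10)*(-40) = -53/5*(-40) = 424)
y + (4 - 8*1)*T(-11) = 424 + (4 - 8*1)/(-10 - 11) = 424 + (4 - 8)/(-21) = 424 - 4*(-1/21) = 424 + 4/21 = 8908/21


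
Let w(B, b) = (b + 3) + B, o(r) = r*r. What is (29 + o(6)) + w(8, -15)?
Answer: 61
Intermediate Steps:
o(r) = r**2
w(B, b) = 3 + B + b (w(B, b) = (3 + b) + B = 3 + B + b)
(29 + o(6)) + w(8, -15) = (29 + 6**2) + (3 + 8 - 15) = (29 + 36) - 4 = 65 - 4 = 61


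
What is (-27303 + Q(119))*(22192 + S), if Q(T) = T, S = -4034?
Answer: -493607072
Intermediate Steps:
(-27303 + Q(119))*(22192 + S) = (-27303 + 119)*(22192 - 4034) = -27184*18158 = -493607072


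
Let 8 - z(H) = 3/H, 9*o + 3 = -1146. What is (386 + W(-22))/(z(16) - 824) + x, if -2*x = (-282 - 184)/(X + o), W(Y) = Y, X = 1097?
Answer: -7807951/37975572 ≈ -0.20560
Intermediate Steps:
o = -383/3 (o = -⅓ + (⅑)*(-1146) = -⅓ - 382/3 = -383/3 ≈ -127.67)
z(H) = 8 - 3/H
x = 699/2908 (x = -(-282 - 184)/(2*(1097 - 383/3)) = -(-233)/2908/3 = -(-233)*3/2908 = -½*(-699/1454) = 699/2908 ≈ 0.24037)
(386 + W(-22))/(z(16) - 824) + x = (386 - 22)/((8 - 3/16) - 824) + 699/2908 = 364/((8 - 3*1/16) - 824) + 699/2908 = 364/((8 - 3/16) - 824) + 699/2908 = 364/(125/16 - 824) + 699/2908 = 364/(-13059/16) + 699/2908 = 364*(-16/13059) + 699/2908 = -5824/13059 + 699/2908 = -7807951/37975572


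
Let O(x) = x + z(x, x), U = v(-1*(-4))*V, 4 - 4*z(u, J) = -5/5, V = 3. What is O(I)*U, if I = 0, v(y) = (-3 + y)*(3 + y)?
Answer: 105/4 ≈ 26.250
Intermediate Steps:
z(u, J) = 5/4 (z(u, J) = 1 - (-5)/(4*5) = 1 - 1/4*(-1) = 1 + 1/4 = 5/4)
U = 21 (U = (-9 + (-1*(-4))**2)*3 = (-9 + 4**2)*3 = (-9 + 16)*3 = 7*3 = 21)
O(x) = 5/4 + x (O(x) = x + 5/4 = 5/4 + x)
O(I)*U = (5/4 + 0)*21 = (5/4)*21 = 105/4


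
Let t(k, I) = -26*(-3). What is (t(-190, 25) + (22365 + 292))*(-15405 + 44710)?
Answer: 666249175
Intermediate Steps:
t(k, I) = 78
(t(-190, 25) + (22365 + 292))*(-15405 + 44710) = (78 + (22365 + 292))*(-15405 + 44710) = (78 + 22657)*29305 = 22735*29305 = 666249175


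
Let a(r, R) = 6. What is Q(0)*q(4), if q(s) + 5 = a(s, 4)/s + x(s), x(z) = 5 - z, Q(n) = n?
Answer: 0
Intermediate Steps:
q(s) = -s + 6/s (q(s) = -5 + (6/s + (5 - s)) = -5 + (5 - s + 6/s) = -s + 6/s)
Q(0)*q(4) = 0*(-1*4 + 6/4) = 0*(-4 + 6*(¼)) = 0*(-4 + 3/2) = 0*(-5/2) = 0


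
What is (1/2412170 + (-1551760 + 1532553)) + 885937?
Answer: 2090700104101/2412170 ≈ 8.6673e+5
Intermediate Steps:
(1/2412170 + (-1551760 + 1532553)) + 885937 = (1/2412170 - 19207) + 885937 = -46330549189/2412170 + 885937 = 2090700104101/2412170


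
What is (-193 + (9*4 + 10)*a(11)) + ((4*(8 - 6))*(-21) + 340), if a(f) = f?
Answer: 485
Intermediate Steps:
(-193 + (9*4 + 10)*a(11)) + ((4*(8 - 6))*(-21) + 340) = (-193 + (9*4 + 10)*11) + ((4*(8 - 6))*(-21) + 340) = (-193 + (36 + 10)*11) + ((4*2)*(-21) + 340) = (-193 + 46*11) + (8*(-21) + 340) = (-193 + 506) + (-168 + 340) = 313 + 172 = 485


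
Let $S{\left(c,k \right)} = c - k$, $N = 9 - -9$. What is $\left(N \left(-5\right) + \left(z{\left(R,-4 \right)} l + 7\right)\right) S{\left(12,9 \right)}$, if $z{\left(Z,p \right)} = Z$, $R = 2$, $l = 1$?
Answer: $-243$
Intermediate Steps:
$N = 18$ ($N = 9 + 9 = 18$)
$\left(N \left(-5\right) + \left(z{\left(R,-4 \right)} l + 7\right)\right) S{\left(12,9 \right)} = \left(18 \left(-5\right) + \left(2 \cdot 1 + 7\right)\right) \left(12 - 9\right) = \left(-90 + \left(2 + 7\right)\right) \left(12 - 9\right) = \left(-90 + 9\right) 3 = \left(-81\right) 3 = -243$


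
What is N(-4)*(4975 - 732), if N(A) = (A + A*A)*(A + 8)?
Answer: 203664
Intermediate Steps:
N(A) = (8 + A)*(A + A**2) (N(A) = (A + A**2)*(8 + A) = (8 + A)*(A + A**2))
N(-4)*(4975 - 732) = (-4*(8 + (-4)**2 + 9*(-4)))*(4975 - 732) = -4*(8 + 16 - 36)*4243 = -4*(-12)*4243 = 48*4243 = 203664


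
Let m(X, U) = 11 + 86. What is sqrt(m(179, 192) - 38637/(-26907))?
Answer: 2*sqrt(1979619742)/8969 ≈ 9.9215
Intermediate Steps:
m(X, U) = 97
sqrt(m(179, 192) - 38637/(-26907)) = sqrt(97 - 38637/(-26907)) = sqrt(97 - 38637*(-1/26907)) = sqrt(97 + 12879/8969) = sqrt(882872/8969) = 2*sqrt(1979619742)/8969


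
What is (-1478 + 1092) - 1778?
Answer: -2164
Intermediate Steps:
(-1478 + 1092) - 1778 = -386 - 1778 = -2164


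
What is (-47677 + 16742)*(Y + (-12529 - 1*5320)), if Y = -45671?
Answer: 1964991200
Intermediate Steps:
(-47677 + 16742)*(Y + (-12529 - 1*5320)) = (-47677 + 16742)*(-45671 + (-12529 - 1*5320)) = -30935*(-45671 + (-12529 - 5320)) = -30935*(-45671 - 17849) = -30935*(-63520) = 1964991200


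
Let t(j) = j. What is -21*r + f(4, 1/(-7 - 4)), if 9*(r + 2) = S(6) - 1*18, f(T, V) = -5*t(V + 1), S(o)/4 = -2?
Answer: 3238/33 ≈ 98.121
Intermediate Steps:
S(o) = -8 (S(o) = 4*(-2) = -8)
f(T, V) = -5 - 5*V (f(T, V) = -5*(V + 1) = -5*(1 + V) = -5 - 5*V)
r = -44/9 (r = -2 + (-8 - 1*18)/9 = -2 + (-8 - 18)/9 = -2 + (⅑)*(-26) = -2 - 26/9 = -44/9 ≈ -4.8889)
-21*r + f(4, 1/(-7 - 4)) = -21*(-44/9) + (-5 - 5/(-7 - 4)) = 308/3 + (-5 - 5/(-11)) = 308/3 + (-5 - 5*(-1/11)) = 308/3 + (-5 + 5/11) = 308/3 - 50/11 = 3238/33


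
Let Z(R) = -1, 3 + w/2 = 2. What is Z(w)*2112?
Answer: -2112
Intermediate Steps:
w = -2 (w = -6 + 2*2 = -6 + 4 = -2)
Z(w)*2112 = -1*2112 = -2112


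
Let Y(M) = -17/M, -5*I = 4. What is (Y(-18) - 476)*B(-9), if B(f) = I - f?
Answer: -350591/90 ≈ -3895.5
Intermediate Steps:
I = -4/5 (I = -1/5*4 = -4/5 ≈ -0.80000)
B(f) = -4/5 - f
(Y(-18) - 476)*B(-9) = (-17/(-18) - 476)*(-4/5 - 1*(-9)) = (-17*(-1/18) - 476)*(-4/5 + 9) = (17/18 - 476)*(41/5) = -8551/18*41/5 = -350591/90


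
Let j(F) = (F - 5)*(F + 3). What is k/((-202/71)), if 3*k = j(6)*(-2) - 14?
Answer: 1136/303 ≈ 3.7492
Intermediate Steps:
j(F) = (-5 + F)*(3 + F)
k = -32/3 (k = ((-15 + 6² - 2*6)*(-2) - 14)/3 = ((-15 + 36 - 12)*(-2) - 14)/3 = (9*(-2) - 14)/3 = (-18 - 14)/3 = (⅓)*(-32) = -32/3 ≈ -10.667)
k/((-202/71)) = -32/(3*((-202/71))) = -32/(3*((-202*1/71))) = -32/(3*(-202/71)) = -32/3*(-71/202) = 1136/303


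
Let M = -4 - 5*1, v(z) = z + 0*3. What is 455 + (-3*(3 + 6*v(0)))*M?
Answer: 536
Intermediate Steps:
v(z) = z (v(z) = z + 0 = z)
M = -9 (M = -4 - 5 = -9)
455 + (-3*(3 + 6*v(0)))*M = 455 - 3*(3 + 6*0)*(-9) = 455 - 3*(3 + 0)*(-9) = 455 - 3*3*(-9) = 455 - 9*(-9) = 455 + 81 = 536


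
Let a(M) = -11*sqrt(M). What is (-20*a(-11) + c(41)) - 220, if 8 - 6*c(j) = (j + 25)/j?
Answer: -26929/123 + 220*I*sqrt(11) ≈ -218.94 + 729.66*I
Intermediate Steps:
c(j) = 4/3 - (25 + j)/(6*j) (c(j) = 4/3 - (j + 25)/(6*j) = 4/3 - (25 + j)/(6*j))
(-20*a(-11) + c(41)) - 220 = (-(-220)*sqrt(-11) + (1/6)*(-25 + 7*41)/41) - 220 = (-(-220)*I*sqrt(11) + (1/6)*(1/41)*(-25 + 287)) - 220 = (-(-220)*I*sqrt(11) + (1/6)*(1/41)*262) - 220 = (220*I*sqrt(11) + 131/123) - 220 = (131/123 + 220*I*sqrt(11)) - 220 = -26929/123 + 220*I*sqrt(11)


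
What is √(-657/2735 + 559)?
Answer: 4*√261228055/2735 ≈ 23.638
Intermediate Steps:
√(-657/2735 + 559) = √(1528208/2735) = 4*√261228055/2735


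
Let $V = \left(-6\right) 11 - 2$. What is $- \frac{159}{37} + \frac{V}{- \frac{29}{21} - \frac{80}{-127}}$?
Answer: $\frac{6391695}{74111} \approx 86.245$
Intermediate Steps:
$V = -68$ ($V = -66 - 2 = -68$)
$- \frac{159}{37} + \frac{V}{- \frac{29}{21} - \frac{80}{-127}} = - \frac{159}{37} - \frac{68}{- \frac{29}{21} - \frac{80}{-127}} = \left(-159\right) \frac{1}{37} - \frac{68}{\left(-29\right) \frac{1}{21} - - \frac{80}{127}} = - \frac{159}{37} - \frac{68}{- \frac{29}{21} + \frac{80}{127}} = - \frac{159}{37} - \frac{68}{- \frac{2003}{2667}} = - \frac{159}{37} - - \frac{181356}{2003} = - \frac{159}{37} + \frac{181356}{2003} = \frac{6391695}{74111}$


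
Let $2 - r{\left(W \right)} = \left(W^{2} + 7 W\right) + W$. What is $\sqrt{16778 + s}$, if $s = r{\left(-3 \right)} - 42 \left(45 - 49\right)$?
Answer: $\sqrt{16963} \approx 130.24$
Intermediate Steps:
$r{\left(W \right)} = 2 - W^{2} - 8 W$ ($r{\left(W \right)} = 2 - \left(\left(W^{2} + 7 W\right) + W\right) = 2 - \left(W^{2} + 8 W\right) = 2 - W^{2} - 8 W$)
$s = 185$ ($s = \left(2 - \left(-3\right)^{2} - -24\right) - 42 \left(45 - 49\right) = \left(2 - 9 + 24\right) - -168 = \left(2 - 9 + 24\right) + 168 = 17 + 168 = 185$)
$\sqrt{16778 + s} = \sqrt{16778 + 185} = \sqrt{16963}$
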